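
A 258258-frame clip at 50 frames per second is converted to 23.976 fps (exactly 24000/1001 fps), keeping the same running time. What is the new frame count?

123840 frames

Target frames = source frames × (target rate / source rate) = 258258 × (24000/1001)/(50) = 258258 × 480/1001 = 123840.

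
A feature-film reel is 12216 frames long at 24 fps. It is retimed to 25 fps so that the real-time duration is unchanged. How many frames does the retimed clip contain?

12725 frames

Target frames = source frames × (target rate / source rate) = 12216 × (25)/(24) = 12216 × 25/24 = 12725.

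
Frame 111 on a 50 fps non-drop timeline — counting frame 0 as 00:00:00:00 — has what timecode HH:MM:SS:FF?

111 ÷ 50 = 2 full seconds, remainder 11 frames.
2 s = 0 h 0 min 2 s.
Timecode: 00:00:02:11.

00:00:02:11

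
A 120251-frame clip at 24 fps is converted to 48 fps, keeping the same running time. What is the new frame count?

240502 frames

Target frames = source frames × (target rate / source rate) = 120251 × (48)/(24) = 120251 × 2 = 240502.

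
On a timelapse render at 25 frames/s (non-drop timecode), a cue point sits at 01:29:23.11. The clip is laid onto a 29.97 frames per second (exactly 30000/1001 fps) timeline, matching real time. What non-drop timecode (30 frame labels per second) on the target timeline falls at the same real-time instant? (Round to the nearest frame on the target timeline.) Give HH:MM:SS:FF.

Source frame index: (1×3600 + 29×60 + 23) × 25 + 11 = 134086.
Real time: 134086 / (25) = 134086/25 s.
Target frame: (134086/25) × (30000/1001) = 160903200/1001 ≈ 160742.458 → 160742.
At 30 labels/s: frame 160742 → 01:29:18:02.

01:29:18:02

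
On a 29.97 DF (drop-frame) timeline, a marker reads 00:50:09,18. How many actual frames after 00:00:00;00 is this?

90198

Complete 10-minute blocks: 5, each 17982 frames → 89910.
Remaining 0 whole minutes in the current block: 0 frames.
Within the current minute: 9 × 30 + 18 = 288. Total = 89910 + 0 + 288 = 90198.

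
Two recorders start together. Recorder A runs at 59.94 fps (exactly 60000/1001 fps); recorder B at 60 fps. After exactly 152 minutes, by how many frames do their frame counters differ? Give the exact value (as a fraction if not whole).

152 min = 9120 s.
A emits 60000/1001 × 9120 = 547200000/1001 frames; B emits 60 × 9120 = 547200.
Difference = 547200/1001 frames (≈ 546.6533); B is ahead of A.

547200/1001 frames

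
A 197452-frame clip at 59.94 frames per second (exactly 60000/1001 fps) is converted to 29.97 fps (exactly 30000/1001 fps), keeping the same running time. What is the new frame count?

Target frames = source frames × (target rate / source rate) = 197452 × (30000/1001)/(60000/1001) = 197452 × 1/2 = 98726.

98726 frames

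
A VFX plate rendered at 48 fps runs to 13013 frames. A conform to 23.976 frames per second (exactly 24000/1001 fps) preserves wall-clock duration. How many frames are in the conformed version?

Target frames = source frames × (target rate / source rate) = 13013 × (24000/1001)/(48) = 13013 × 500/1001 = 6500.

6500 frames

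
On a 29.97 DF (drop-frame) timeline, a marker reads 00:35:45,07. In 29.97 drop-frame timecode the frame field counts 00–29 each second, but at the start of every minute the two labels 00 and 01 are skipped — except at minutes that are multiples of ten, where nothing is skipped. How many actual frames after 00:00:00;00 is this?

Complete 10-minute blocks: 3, each 17982 frames → 53946.
Remaining 5 whole minutes in the current block: 1800 + 4 × 1798 = 8992 frames.
Within the current minute: 45 × 30 + 7 − 2 = 1355 (labels ;00/;01 skipped at this minute). Total = 53946 + 8992 + 1355 = 64293.

64293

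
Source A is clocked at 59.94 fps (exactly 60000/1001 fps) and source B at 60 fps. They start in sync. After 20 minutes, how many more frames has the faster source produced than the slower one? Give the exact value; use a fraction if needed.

20 min = 1200 s.
A emits 60000/1001 × 1200 = 72000000/1001 frames; B emits 60 × 1200 = 72000.
Difference = 72000/1001 frames (≈ 71.9281); B is ahead of A.

72000/1001 frames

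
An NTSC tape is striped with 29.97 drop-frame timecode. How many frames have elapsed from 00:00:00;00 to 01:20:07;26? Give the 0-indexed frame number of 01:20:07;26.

Complete 10-minute blocks: 8, each 17982 frames → 143856.
Remaining 0 whole minutes in the current block: 0 frames.
Within the current minute: 7 × 30 + 26 = 236. Total = 143856 + 0 + 236 = 144092.

144092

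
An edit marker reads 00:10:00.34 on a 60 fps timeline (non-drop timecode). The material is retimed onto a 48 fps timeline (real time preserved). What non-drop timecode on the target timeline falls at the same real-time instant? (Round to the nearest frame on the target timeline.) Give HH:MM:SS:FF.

00:10:00:27

Source frame index: (0×3600 + 10×60 + 0) × 60 + 34 = 36034.
Real time: 36034 / (60) = 18017/30 s.
Target frame: (18017/30) × (48) = 144136/5 ≈ 28827.200 → 28827.
At 48 labels/s: frame 28827 → 00:10:00:27.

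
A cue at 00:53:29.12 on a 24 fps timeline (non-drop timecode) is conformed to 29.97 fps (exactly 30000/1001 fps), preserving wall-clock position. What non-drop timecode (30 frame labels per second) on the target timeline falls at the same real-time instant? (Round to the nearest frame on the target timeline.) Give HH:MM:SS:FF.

00:53:26:09

Source frame index: (0×3600 + 53×60 + 29) × 24 + 12 = 77028.
Real time: 77028 / (24) = 6419/2 s.
Target frame: (6419/2) × (30000/1001) = 13755000/143 ≈ 96188.811 → 96189.
At 30 labels/s: frame 96189 → 00:53:26:09.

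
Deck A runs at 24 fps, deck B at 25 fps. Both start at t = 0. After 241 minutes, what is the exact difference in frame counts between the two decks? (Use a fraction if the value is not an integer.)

241 min = 14460 s.
A emits 24 × 14460 = 347040 frames; B emits 25 × 14460 = 361500.
Difference = 14460 frames; B is ahead of A.

14460 frames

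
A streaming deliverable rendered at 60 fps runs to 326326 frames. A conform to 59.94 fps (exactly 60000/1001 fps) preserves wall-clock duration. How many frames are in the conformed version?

Target frames = source frames × (target rate / source rate) = 326326 × (60000/1001)/(60) = 326326 × 1000/1001 = 326000.

326000 frames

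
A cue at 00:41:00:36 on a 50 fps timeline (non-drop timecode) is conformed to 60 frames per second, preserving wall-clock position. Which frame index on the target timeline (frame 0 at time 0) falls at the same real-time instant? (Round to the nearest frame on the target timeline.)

frame 147643

Source frame index: (0×3600 + 41×60 + 0) × 50 + 36 = 123036.
Real time: 123036 / (50) = 61518/25 s.
Target frame: (61518/25) × (60) = 738216/5 ≈ 147643.200 → 147643.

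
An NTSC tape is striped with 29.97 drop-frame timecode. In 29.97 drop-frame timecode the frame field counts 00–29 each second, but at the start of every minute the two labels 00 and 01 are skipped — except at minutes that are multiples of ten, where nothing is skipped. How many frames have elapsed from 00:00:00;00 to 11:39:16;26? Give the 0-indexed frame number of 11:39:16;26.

Complete 10-minute blocks: 69, each 17982 frames → 1240758.
Remaining 9 whole minutes in the current block: 1800 + 8 × 1798 = 16184 frames.
Within the current minute: 16 × 30 + 26 − 2 = 504 (labels ;00/;01 skipped at this minute). Total = 1240758 + 16184 + 504 = 1257446.

1257446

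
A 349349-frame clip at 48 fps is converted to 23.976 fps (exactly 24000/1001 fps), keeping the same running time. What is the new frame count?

174500 frames

Target frames = source frames × (target rate / source rate) = 349349 × (24000/1001)/(48) = 349349 × 500/1001 = 174500.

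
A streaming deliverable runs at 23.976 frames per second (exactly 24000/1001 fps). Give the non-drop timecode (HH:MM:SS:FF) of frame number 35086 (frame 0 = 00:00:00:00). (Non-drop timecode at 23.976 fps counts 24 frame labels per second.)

35086 ÷ 24 = 1461 full seconds, remainder 22 frames.
1461 s = 0 h 24 min 21 s.
Timecode: 00:24:21:22.

00:24:21:22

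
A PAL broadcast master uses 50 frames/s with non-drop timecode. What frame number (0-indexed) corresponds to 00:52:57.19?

Total seconds to the label: (0 × 3600 + 52 × 60 + 57) = 3177.
Frame index = 3177 × 50 + 19 = 158869.

158869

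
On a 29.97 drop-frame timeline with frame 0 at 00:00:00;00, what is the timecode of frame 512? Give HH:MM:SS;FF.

Ten DF minutes hold 17982 frames, so frame 512 lies in block 0 (frames 0–17981) with 512 frames into that block.
The block's first minute is 1800 frames and the rest 1798 each; 512 frames reaches minute 0, so 0 × 18 + 0 × 2 = 0 labels have been skipped so far.
Adding those back, label number 512 + 0 = 512 at 30 labels/s is 17 s + 2 f = 0 h 0 min 17 s frame 2, i.e. 00:00:17;02.

00:00:17;02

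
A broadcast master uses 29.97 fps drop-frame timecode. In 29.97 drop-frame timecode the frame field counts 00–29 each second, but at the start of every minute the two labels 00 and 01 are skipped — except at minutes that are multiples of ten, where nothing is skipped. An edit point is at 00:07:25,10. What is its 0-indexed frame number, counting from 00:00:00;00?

13346

As if non-drop at 30 labels/s: (0 × 3600 + 7 × 60 + 25) × 30 + 10 = 13360.
Minute boundaries passed: 7; those not divisible by 10: 7 − 0 = 7; dropped labels = 2 × 7 = 14.
Actual frame index = 13360 − 14 = 13346.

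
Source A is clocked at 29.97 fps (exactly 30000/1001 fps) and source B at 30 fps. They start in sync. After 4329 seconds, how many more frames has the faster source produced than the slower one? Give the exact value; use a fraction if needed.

9990/77 frames

A emits 30000/1001 × 4329 = 9990000/77 frames; B emits 30 × 4329 = 129870.
Difference = 9990/77 frames (≈ 129.7403); B is ahead of A.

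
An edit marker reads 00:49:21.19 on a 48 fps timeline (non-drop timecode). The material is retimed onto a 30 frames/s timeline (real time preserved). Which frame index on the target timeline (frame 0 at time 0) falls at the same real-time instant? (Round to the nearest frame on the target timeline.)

frame 88842

Source frame index: (0×3600 + 49×60 + 21) × 48 + 19 = 142147.
Real time: 142147 / (48) = 142147/48 s.
Target frame: (142147/48) × (30) = 710735/8 ≈ 88841.875 → 88842.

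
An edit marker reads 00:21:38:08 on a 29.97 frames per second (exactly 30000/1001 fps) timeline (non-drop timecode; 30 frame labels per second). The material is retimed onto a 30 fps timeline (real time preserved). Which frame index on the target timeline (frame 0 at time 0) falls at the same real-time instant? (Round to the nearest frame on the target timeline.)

Source frame index: (0×3600 + 21×60 + 38) × 30 + 8 = 38948.
Real time: 38948 / (30000/1001) = 9746737/7500 s.
Target frame: (9746737/7500) × (30) = 9746737/250 ≈ 38986.948 → 38987.

frame 38987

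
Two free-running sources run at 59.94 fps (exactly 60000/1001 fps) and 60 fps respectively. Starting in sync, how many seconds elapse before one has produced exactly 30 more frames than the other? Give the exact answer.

500.5 seconds

The gap grows by |60 − 60000/1001| = 60/1001 frames per second.
Time for a 30-frame gap: 30 ÷ (60/1001) = 500.5 s.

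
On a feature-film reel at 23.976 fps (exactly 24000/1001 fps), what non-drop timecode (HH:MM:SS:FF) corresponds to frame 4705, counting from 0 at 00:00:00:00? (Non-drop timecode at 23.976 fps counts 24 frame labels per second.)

00:03:16:01

4705 ÷ 24 = 196 full seconds, remainder 1 frame.
196 s = 0 h 3 min 16 s.
Timecode: 00:03:16:01.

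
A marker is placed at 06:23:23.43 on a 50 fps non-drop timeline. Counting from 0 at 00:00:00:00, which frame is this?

Total seconds to the label: (6 × 3600 + 23 × 60 + 23) = 23003.
Frame index = 23003 × 50 + 43 = 1150193.

frame 1150193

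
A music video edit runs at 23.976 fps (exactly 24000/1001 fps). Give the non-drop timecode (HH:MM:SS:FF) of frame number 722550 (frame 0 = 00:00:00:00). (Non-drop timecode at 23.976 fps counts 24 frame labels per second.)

722550 ÷ 24 = 30106 full seconds, remainder 6 frames.
30106 s = 8 h 21 min 46 s.
Timecode: 08:21:46:06.

08:21:46:06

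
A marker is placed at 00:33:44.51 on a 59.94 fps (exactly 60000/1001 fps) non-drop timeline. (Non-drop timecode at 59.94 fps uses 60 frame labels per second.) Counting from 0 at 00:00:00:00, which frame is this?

Total seconds to the label: (0 × 3600 + 33 × 60 + 44) = 2024.
Frame index = 2024 × 60 + 51 = 121491.

121491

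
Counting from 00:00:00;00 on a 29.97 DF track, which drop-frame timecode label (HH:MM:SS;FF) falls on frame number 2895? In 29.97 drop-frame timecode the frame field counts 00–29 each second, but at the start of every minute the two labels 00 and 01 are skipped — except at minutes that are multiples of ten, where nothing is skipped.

Each 10-minute DF block holds 10 × 60 × 30 − 9 × 2 = 17982 frames. 2895 ÷ 17982 → 0 full blocks, remainder 2895.
Within the partial block the first minute is 1800 frames and each further minute 1798, so 1 further minute boundary passed. Total skipped labels = 18 × 0 + 2 × 1 = 2.
Non-drop label index = 2895 + 2 = 2897; at 30 labels/s that is 00:01:36:17, i.e. DF 00:01:36;17.

00:01:36;17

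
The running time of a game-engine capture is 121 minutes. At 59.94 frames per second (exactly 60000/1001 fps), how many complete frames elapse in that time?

121 min = 7260 s.
Frames = 7260 × 60000/1001 = 39600000/91 ≈ 435164.8352.
Complete frames: 435164.

435164 frames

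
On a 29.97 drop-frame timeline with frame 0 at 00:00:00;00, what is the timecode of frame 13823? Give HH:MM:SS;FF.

Ten DF minutes hold 17982 frames, so frame 13823 lies in block 0 (frames 0–17981) with 13823 frames into that block.
The block's first minute is 1800 frames and the rest 1798 each; 13823 frames reaches minute 7, so 0 × 18 + 7 × 2 = 14 labels have been skipped so far.
Adding those back, label number 13823 + 14 = 13837 at 30 labels/s is 461 s + 7 f = 0 h 7 min 41 s frame 7, i.e. 00:07:41;07.

00:07:41;07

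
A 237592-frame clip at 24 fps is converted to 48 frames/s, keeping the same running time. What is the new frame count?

Frames at target rate = 237592 × (48) / (24) = 475184.

475184 frames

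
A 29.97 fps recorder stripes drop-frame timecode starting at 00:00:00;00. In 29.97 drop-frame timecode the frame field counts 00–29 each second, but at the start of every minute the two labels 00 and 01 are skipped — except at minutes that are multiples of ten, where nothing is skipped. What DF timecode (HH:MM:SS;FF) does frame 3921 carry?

Ten DF minutes hold 17982 frames, so frame 3921 lies in block 0 (frames 0–17981) with 3921 frames into that block.
The block's first minute is 1800 frames and the rest 1798 each; 3921 frames reaches minute 2, so 0 × 18 + 2 × 2 = 4 labels have been skipped so far.
Adding those back, label number 3921 + 4 = 3925 at 30 labels/s is 130 s + 25 f = 0 h 2 min 10 s frame 25, i.e. 00:02:10;25.

00:02:10;25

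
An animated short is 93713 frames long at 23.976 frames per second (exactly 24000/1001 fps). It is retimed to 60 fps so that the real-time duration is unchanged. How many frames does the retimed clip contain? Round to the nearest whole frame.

234517 frames

Frames at target rate = 93713 × (60) / (24000/1001) = 93806713/400 ≈ 234516.783.
Nearest whole frame: 234517.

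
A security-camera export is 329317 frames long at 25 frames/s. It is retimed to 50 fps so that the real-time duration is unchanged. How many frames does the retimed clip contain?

Target frames = source frames × (target rate / source rate) = 329317 × (50)/(25) = 329317 × 2 = 658634.

658634 frames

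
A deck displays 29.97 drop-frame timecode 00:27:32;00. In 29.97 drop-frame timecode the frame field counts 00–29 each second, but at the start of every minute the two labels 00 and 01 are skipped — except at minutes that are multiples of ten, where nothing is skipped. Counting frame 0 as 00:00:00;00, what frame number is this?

Complete 10-minute blocks: 2, each 17982 frames → 35964.
Remaining 7 whole minutes in the current block: 1800 + 6 × 1798 = 12588 frames.
Within the current minute: 32 × 30 + 0 − 2 = 958 (labels ;00/;01 skipped at this minute). Total = 35964 + 12588 + 958 = 49510.

49510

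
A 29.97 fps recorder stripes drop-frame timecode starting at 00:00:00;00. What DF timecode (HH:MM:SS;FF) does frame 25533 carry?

00:14:11;29

Each 10-minute DF block holds 10 × 60 × 30 − 9 × 2 = 17982 frames. 25533 ÷ 17982 → 1 full block, remainder 7551.
Within the partial block the first minute is 1800 frames and each further minute 1798, so 4 further minute boundaries passed. Total skipped labels = 18 × 1 + 2 × 4 = 26.
Non-drop label index = 25533 + 26 = 25559; at 30 labels/s that is 00:14:11:29, i.e. DF 00:14:11;29.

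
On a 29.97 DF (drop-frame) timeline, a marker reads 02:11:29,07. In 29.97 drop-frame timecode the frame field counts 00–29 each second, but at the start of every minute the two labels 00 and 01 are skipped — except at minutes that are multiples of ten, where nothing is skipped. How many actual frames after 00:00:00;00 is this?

Complete 10-minute blocks: 13, each 17982 frames → 233766.
Remaining 1 whole minute in the current block: 1800 + 0 × 1798 = 1800 frames.
Within the current minute: 29 × 30 + 7 − 2 = 875 (labels ;00/;01 skipped at this minute). Total = 233766 + 1800 + 875 = 236441.

236441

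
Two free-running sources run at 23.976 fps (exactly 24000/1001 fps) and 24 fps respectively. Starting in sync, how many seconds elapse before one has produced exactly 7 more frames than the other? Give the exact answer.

7007/24 seconds

The gap grows by |24 − 24000/1001| = 24/1001 frames per second.
Time for a 7-frame gap: 7 ÷ (24/1001) = 7007/24 s.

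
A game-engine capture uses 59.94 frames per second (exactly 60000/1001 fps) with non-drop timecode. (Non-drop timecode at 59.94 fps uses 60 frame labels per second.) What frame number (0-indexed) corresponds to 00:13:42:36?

frame 49356

Total seconds to the label: (0 × 3600 + 13 × 60 + 42) = 822.
Frame index = 822 × 60 + 36 = 49356.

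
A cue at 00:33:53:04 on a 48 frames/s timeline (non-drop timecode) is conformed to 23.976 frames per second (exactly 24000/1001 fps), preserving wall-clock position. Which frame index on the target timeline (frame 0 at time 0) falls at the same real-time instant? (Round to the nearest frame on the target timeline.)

Source frame index: (0×3600 + 33×60 + 53) × 48 + 4 = 97588.
Real time: 97588 / (48) = 24397/12 s.
Target frame: (24397/12) × (24000/1001) = 48794000/1001 ≈ 48745.255 → 48745.

frame 48745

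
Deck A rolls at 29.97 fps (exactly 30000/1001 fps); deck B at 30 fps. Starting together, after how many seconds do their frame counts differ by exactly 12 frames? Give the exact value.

400.4 seconds

The gap grows by |30 − 30000/1001| = 30/1001 frames per second.
Time for a 12-frame gap: 12 ÷ (30/1001) = 400.4 s.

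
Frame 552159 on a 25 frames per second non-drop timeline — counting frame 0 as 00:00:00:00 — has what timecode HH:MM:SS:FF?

06:08:06:09

552159 ÷ 25 = 22086 full seconds, remainder 9 frames.
22086 s = 6 h 8 min 6 s.
Timecode: 06:08:06:09.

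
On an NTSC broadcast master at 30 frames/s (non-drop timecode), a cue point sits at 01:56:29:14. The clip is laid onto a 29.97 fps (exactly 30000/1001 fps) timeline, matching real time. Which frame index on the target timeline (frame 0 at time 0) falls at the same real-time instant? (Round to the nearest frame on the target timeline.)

Source frame index: (1×3600 + 56×60 + 29) × 30 + 14 = 209684.
Real time: 209684 / (30) = 104842/15 s.
Target frame: (104842/15) × (30000/1001) = 209684000/1001 ≈ 209474.525 → 209475.

frame 209475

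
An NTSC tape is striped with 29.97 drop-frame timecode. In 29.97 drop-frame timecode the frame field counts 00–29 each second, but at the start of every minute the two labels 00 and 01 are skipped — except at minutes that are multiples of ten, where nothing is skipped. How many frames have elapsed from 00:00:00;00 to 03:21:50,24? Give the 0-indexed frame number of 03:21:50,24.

362962

As if non-drop at 30 labels/s: (3 × 3600 + 21 × 60 + 50) × 30 + 24 = 363324.
Minute boundaries passed: 201; those not divisible by 10: 201 − 20 = 181; dropped labels = 2 × 181 = 362.
Actual frame index = 363324 − 362 = 362962.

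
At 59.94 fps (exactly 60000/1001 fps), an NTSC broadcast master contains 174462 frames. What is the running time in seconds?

2910.6077 seconds

Running time = 174462 / (60000/1001) = 2910.6077 s.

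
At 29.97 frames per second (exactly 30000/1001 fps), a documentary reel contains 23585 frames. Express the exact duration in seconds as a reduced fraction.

Running time = 23585 ÷ (30000/1001) = 23585 × 1001/30000 = 4721717/6000 s.

4721717/6000 seconds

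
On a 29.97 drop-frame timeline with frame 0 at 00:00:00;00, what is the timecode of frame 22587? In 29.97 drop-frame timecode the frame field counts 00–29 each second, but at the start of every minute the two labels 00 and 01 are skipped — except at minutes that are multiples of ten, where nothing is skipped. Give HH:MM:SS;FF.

00:12:33;19

Each 10-minute DF block holds 10 × 60 × 30 − 9 × 2 = 17982 frames. 22587 ÷ 17982 → 1 full block, remainder 4605.
Within the partial block the first minute is 1800 frames and each further minute 1798, so 2 further minute boundaries passed. Total skipped labels = 18 × 1 + 2 × 2 = 22.
Non-drop label index = 22587 + 22 = 22609; at 30 labels/s that is 00:12:33:19, i.e. DF 00:12:33;19.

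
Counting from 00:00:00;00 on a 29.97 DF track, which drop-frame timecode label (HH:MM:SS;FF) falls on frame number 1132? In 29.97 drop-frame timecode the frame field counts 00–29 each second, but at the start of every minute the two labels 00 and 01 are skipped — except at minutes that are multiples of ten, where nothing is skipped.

Ten DF minutes hold 17982 frames, so frame 1132 lies in block 0 (frames 0–17981) with 1132 frames into that block.
The block's first minute is 1800 frames and the rest 1798 each; 1132 frames reaches minute 0, so 0 × 18 + 0 × 2 = 0 labels have been skipped so far.
Adding those back, label number 1132 + 0 = 1132 at 30 labels/s is 37 s + 22 f = 0 h 0 min 37 s frame 22, i.e. 00:00:37;22.

00:00:37;22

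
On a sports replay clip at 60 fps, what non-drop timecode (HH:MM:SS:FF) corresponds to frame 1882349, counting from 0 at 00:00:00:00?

1882349 ÷ 60 = 31372 full seconds, remainder 29 frames.
31372 s = 8 h 42 min 52 s.
Timecode: 08:42:52:29.

08:42:52:29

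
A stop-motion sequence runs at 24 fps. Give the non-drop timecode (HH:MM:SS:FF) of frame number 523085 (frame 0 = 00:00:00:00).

523085 ÷ 24 = 21795 full seconds, remainder 5 frames.
21795 s = 6 h 3 min 15 s.
Timecode: 06:03:15:05.

06:03:15:05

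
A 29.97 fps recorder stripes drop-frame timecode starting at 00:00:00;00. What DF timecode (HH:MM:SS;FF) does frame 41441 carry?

Each 10-minute DF block holds 10 × 60 × 30 − 9 × 2 = 17982 frames. 41441 ÷ 17982 → 2 full blocks, remainder 5477.
Within the partial block the first minute is 1800 frames and each further minute 1798, so 3 further minute boundaries passed. Total skipped labels = 18 × 2 + 2 × 3 = 42.
Non-drop label index = 41441 + 42 = 41483; at 30 labels/s that is 00:23:02:23, i.e. DF 00:23:02;23.

00:23:02;23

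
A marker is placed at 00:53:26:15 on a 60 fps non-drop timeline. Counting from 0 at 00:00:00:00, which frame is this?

Total seconds to the label: (0 × 3600 + 53 × 60 + 26) = 3206.
Frame index = 3206 × 60 + 15 = 192375.

192375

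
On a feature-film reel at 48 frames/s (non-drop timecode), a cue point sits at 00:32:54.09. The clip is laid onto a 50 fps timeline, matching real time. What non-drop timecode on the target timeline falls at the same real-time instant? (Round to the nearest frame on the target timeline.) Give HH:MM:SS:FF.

00:32:54:09

Source frame index: (0×3600 + 32×60 + 54) × 48 + 9 = 94761.
Real time: 94761 / (48) = 31587/16 s.
Target frame: (31587/16) × (50) = 789675/8 ≈ 98709.375 → 98709.
At 50 labels/s: frame 98709 → 00:32:54:09.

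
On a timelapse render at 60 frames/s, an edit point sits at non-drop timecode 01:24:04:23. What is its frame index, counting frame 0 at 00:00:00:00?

frame 302663

Total seconds to the label: (1 × 3600 + 24 × 60 + 4) = 5044.
Frame index = 5044 × 60 + 23 = 302663.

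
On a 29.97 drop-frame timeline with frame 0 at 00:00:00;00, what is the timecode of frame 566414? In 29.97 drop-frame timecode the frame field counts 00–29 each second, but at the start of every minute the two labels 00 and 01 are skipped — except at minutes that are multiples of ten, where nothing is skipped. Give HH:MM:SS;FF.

Each 10-minute DF block holds 10 × 60 × 30 − 9 × 2 = 17982 frames. 566414 ÷ 17982 → 31 full blocks, remainder 8972.
Within the partial block the first minute is 1800 frames and each further minute 1798, so 4 further minute boundaries passed. Total skipped labels = 18 × 31 + 2 × 4 = 566.
Non-drop label index = 566414 + 566 = 566980; at 30 labels/s that is 05:14:59:10, i.e. DF 05:14:59;10.

05:14:59;10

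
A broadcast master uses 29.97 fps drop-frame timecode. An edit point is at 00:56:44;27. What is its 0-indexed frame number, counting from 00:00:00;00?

As if non-drop at 30 labels/s: (0 × 3600 + 56 × 60 + 44) × 30 + 27 = 102147.
Minute boundaries passed: 56; those not divisible by 10: 56 − 5 = 51; dropped labels = 2 × 51 = 102.
Actual frame index = 102147 − 102 = 102045.

102045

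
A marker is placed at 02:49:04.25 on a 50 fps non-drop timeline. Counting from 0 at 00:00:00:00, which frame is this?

507225

Total seconds to the label: (2 × 3600 + 49 × 60 + 4) = 10144.
Frame index = 10144 × 50 + 25 = 507225.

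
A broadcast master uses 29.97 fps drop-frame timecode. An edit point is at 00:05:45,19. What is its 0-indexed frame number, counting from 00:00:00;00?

10359

As if non-drop at 30 labels/s: (0 × 3600 + 5 × 60 + 45) × 30 + 19 = 10369.
Minute boundaries passed: 5; those not divisible by 10: 5 − 0 = 5; dropped labels = 2 × 5 = 10.
Actual frame index = 10369 − 10 = 10359.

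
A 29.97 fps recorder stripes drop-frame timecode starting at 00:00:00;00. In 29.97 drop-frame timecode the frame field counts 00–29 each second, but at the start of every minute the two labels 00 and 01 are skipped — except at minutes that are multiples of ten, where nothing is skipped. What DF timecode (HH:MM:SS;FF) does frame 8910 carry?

00:04:57;08

Ten DF minutes hold 17982 frames, so frame 8910 lies in block 0 (frames 0–17981) with 8910 frames into that block.
The block's first minute is 1800 frames and the rest 1798 each; 8910 frames reaches minute 4, so 0 × 18 + 4 × 2 = 8 labels have been skipped so far.
Adding those back, label number 8910 + 8 = 8918 at 30 labels/s is 297 s + 8 f = 0 h 4 min 57 s frame 8, i.e. 00:04:57;08.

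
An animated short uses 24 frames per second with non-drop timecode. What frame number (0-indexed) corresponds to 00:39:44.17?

Total seconds to the label: (0 × 3600 + 39 × 60 + 44) = 2384.
Frame index = 2384 × 24 + 17 = 57233.

57233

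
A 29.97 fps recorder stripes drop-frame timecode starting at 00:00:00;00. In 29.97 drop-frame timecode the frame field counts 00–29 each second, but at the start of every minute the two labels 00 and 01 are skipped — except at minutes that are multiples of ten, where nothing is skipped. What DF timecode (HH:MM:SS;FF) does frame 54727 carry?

00:30:26;01

Ten DF minutes hold 17982 frames, so frame 54727 lies in block 3 (frames 53946–71927) with 781 frames into that block.
The block's first minute is 1800 frames and the rest 1798 each; 781 frames reaches minute 0, so 3 × 18 + 0 × 2 = 54 labels have been skipped so far.
Adding those back, label number 54727 + 54 = 54781 at 30 labels/s is 1826 s + 1 f = 0 h 30 min 26 s frame 1, i.e. 00:30:26;01.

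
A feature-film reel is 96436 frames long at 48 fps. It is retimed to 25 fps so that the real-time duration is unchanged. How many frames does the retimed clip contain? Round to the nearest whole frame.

50227 frames

Frames at target rate = 96436 × (25) / (48) = 602725/12 ≈ 50227.083.
Nearest whole frame: 50227.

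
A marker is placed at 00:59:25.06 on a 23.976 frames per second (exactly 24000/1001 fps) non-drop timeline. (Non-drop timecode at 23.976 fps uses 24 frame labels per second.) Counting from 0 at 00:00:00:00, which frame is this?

Total seconds to the label: (0 × 3600 + 59 × 60 + 25) = 3565.
Frame index = 3565 × 24 + 6 = 85566.

85566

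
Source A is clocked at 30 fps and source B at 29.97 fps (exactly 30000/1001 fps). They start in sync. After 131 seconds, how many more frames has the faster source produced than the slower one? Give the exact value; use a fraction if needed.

3930/1001 frames

A emits 30 × 131 = 3930 frames; B emits 30000/1001 × 131 = 3930000/1001.
Difference = 3930/1001 frames (≈ 3.9261); B is behind A.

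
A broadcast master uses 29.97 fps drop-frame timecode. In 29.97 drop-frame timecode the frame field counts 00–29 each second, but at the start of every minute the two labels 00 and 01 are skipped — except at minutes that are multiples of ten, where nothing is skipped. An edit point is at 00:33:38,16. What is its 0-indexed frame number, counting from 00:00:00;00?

Complete 10-minute blocks: 3, each 17982 frames → 53946.
Remaining 3 whole minutes in the current block: 1800 + 2 × 1798 = 5396 frames.
Within the current minute: 38 × 30 + 16 − 2 = 1154 (labels ;00/;01 skipped at this minute). Total = 53946 + 5396 + 1154 = 60496.

60496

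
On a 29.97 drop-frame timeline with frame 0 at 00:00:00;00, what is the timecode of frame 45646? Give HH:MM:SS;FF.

00:25:23;02

Ten DF minutes hold 17982 frames, so frame 45646 lies in block 2 (frames 35964–53945) with 9682 frames into that block.
The block's first minute is 1800 frames and the rest 1798 each; 9682 frames reaches minute 5, so 2 × 18 + 5 × 2 = 46 labels have been skipped so far.
Adding those back, label number 45646 + 46 = 45692 at 30 labels/s is 1523 s + 2 f = 0 h 25 min 23 s frame 2, i.e. 00:25:23;02.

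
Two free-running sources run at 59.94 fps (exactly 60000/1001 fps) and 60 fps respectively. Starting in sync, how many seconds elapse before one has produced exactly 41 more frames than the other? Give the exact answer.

41041/60 seconds

The gap grows by |60 − 60000/1001| = 60/1001 frames per second.
Time for a 41-frame gap: 41 ÷ (60/1001) = 41041/60 s.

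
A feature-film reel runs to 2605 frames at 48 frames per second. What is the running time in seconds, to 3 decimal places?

Running time = 2605 × 1/48 = 2605/48 s ≈ 54.271 s.

54.271 seconds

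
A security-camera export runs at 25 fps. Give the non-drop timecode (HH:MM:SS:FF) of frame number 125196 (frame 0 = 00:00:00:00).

125196 ÷ 25 = 5007 full seconds, remainder 21 frames.
5007 s = 1 h 23 min 27 s.
Timecode: 01:23:27:21.

01:23:27:21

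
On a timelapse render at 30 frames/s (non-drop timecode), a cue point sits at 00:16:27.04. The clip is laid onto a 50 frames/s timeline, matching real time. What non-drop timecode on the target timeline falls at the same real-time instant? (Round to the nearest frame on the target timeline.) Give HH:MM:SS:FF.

Source frame index: (0×3600 + 16×60 + 27) × 30 + 4 = 29614.
Real time: 29614 / (30) = 14807/15 s.
Target frame: (14807/15) × (50) = 148070/3 ≈ 49356.667 → 49357.
At 50 labels/s: frame 49357 → 00:16:27:07.

00:16:27:07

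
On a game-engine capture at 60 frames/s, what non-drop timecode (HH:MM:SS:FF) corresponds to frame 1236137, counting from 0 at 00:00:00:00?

1236137 ÷ 60 = 20602 full seconds, remainder 17 frames.
20602 s = 5 h 43 min 22 s.
Timecode: 05:43:22:17.

05:43:22:17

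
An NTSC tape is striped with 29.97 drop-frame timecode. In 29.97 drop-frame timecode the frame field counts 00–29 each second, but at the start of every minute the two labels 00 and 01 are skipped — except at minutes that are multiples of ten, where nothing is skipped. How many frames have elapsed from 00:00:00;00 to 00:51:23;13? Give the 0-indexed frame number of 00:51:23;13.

As if non-drop at 30 labels/s: (0 × 3600 + 51 × 60 + 23) × 30 + 13 = 92503.
Minute boundaries passed: 51; those not divisible by 10: 51 − 5 = 46; dropped labels = 2 × 46 = 92.
Actual frame index = 92503 − 92 = 92411.

92411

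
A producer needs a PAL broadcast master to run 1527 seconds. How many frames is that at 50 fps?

76350 frames

Frames = 1527 × 50 = 76350.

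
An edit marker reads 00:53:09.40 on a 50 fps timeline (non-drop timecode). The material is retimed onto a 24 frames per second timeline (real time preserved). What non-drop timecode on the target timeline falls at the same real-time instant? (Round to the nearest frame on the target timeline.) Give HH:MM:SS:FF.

Source frame index: (0×3600 + 53×60 + 9) × 50 + 40 = 159490.
Real time: 159490 / (50) = 15949/5 s.
Target frame: (15949/5) × (24) = 382776/5 ≈ 76555.200 → 76555.
At 24 labels/s: frame 76555 → 00:53:09:19.

00:53:09:19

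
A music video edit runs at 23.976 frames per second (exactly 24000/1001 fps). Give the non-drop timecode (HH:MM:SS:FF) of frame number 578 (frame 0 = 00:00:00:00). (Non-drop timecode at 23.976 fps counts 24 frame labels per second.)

00:00:24:02

578 ÷ 24 = 24 full seconds, remainder 2 frames.
24 s = 0 h 0 min 24 s.
Timecode: 00:00:24:02.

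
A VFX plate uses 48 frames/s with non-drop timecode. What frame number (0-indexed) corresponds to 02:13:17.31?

Total seconds to the label: (2 × 3600 + 13 × 60 + 17) = 7997.
Frame index = 7997 × 48 + 31 = 383887.

383887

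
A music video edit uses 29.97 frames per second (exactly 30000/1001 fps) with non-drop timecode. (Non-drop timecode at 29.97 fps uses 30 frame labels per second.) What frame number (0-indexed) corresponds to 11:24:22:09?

1231869

Total seconds to the label: (11 × 3600 + 24 × 60 + 22) = 41062.
Frame index = 41062 × 30 + 9 = 1231869.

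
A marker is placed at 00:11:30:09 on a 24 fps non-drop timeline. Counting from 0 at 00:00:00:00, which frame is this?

16569

Total seconds to the label: (0 × 3600 + 11 × 60 + 30) = 690.
Frame index = 690 × 24 + 9 = 16569.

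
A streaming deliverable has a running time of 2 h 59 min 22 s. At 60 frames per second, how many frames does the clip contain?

645720 frames

2 h 59 min 22 s = 10762 s.
Frames = 10762 × 60 = 645720.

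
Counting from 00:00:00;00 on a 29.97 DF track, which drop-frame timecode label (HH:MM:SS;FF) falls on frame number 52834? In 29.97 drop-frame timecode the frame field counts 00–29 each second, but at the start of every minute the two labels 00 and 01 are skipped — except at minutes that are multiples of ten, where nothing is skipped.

Ten DF minutes hold 17982 frames, so frame 52834 lies in block 2 (frames 35964–53945) with 16870 frames into that block.
The block's first minute is 1800 frames and the rest 1798 each; 16870 frames reaches minute 9, so 2 × 18 + 9 × 2 = 54 labels have been skipped so far.
Adding those back, label number 52834 + 54 = 52888 at 30 labels/s is 1762 s + 28 f = 0 h 29 min 22 s frame 28, i.e. 00:29:22;28.

00:29:22;28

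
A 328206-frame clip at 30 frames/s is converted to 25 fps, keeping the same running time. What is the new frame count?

273505 frames

Target frames = source frames × (target rate / source rate) = 328206 × (25)/(30) = 328206 × 5/6 = 273505.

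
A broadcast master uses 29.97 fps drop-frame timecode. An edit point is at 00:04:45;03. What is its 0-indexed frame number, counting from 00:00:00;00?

8545

Complete 10-minute blocks: 0, each 17982 frames → 0.
Remaining 4 whole minutes in the current block: 1800 + 3 × 1798 = 7194 frames.
Within the current minute: 45 × 30 + 3 − 2 = 1351 (labels ;00/;01 skipped at this minute). Total = 0 + 7194 + 1351 = 8545.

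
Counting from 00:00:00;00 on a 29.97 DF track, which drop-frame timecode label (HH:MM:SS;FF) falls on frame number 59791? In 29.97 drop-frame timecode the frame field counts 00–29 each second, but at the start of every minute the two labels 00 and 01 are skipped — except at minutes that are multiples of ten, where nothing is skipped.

00:33:15;01

Each 10-minute DF block holds 10 × 60 × 30 − 9 × 2 = 17982 frames. 59791 ÷ 17982 → 3 full blocks, remainder 5845.
Within the partial block the first minute is 1800 frames and each further minute 1798, so 3 further minute boundaries passed. Total skipped labels = 18 × 3 + 2 × 3 = 60.
Non-drop label index = 59791 + 60 = 59851; at 30 labels/s that is 00:33:15:01, i.e. DF 00:33:15;01.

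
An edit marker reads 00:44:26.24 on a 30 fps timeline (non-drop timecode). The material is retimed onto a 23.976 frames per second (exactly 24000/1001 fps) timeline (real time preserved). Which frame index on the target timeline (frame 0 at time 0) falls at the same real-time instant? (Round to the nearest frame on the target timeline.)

Source frame index: (0×3600 + 44×60 + 26) × 30 + 24 = 80004.
Real time: 80004 / (30) = 13334/5 s.
Target frame: (13334/5) × (24000/1001) = 64003200/1001 ≈ 63939.261 → 63939.

frame 63939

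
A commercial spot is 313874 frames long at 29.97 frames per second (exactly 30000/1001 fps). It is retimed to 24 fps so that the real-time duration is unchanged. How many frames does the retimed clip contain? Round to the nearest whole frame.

Frames at target rate = 313874 × (24) / (30000/1001) = 157093937/625 ≈ 251350.299.
Nearest whole frame: 251350.

251350 frames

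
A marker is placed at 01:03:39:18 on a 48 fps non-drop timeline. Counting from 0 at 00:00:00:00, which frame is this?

frame 183330

Total seconds to the label: (1 × 3600 + 3 × 60 + 39) = 3819.
Frame index = 3819 × 48 + 18 = 183330.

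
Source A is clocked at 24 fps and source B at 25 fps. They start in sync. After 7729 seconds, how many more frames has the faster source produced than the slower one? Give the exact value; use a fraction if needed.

A emits 24 × 7729 = 185496 frames; B emits 25 × 7729 = 193225.
Difference = 7729 frames; B is ahead of A.

7729 frames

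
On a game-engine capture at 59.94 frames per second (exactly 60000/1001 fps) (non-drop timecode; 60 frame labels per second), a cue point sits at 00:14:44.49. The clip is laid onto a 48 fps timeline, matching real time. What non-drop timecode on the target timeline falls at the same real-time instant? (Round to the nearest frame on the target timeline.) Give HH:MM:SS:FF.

Source frame index: (0×3600 + 14×60 + 44) × 60 + 49 = 53089.
Real time: 53089 / (60000/1001) = 53142089/60000 s.
Target frame: (53142089/60000) × (48) = 53142089/1250 ≈ 42513.671 → 42514.
At 48 labels/s: frame 42514 → 00:14:45:34.

00:14:45:34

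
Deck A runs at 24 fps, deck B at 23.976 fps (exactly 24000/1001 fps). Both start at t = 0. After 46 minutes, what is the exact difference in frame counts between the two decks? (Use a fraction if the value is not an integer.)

46 min = 2760 s.
A emits 24 × 2760 = 66240 frames; B emits 24000/1001 × 2760 = 66240000/1001.
Difference = 66240/1001 frames (≈ 66.1738); B is behind A.

66240/1001 frames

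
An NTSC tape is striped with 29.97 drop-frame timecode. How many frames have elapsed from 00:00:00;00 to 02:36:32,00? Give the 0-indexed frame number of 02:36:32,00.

281478

As if non-drop at 30 labels/s: (2 × 3600 + 36 × 60 + 32) × 30 + 0 = 281760.
Minute boundaries passed: 156; those not divisible by 10: 156 − 15 = 141; dropped labels = 2 × 141 = 282.
Actual frame index = 281760 − 282 = 281478.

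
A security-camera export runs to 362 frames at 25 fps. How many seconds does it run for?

Running time = 362 / (25) = 14.48 s.

14.48 seconds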